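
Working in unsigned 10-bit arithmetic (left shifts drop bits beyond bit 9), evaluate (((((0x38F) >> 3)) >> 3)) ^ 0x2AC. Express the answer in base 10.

674

0x38F = 1110001111
→ >> 3 → 0001110001 = 113
→ >> 3 → 0000001110 = 14
0x2AC = 1010101100
→ ^ → 1010100010 = 674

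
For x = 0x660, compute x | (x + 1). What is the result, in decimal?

x = 11001100000 = 1632
x + 1 = 11001100001
OR    = 11001100001 = 1633
(x | (x + 1) sets the lowest cleared bit.)

1633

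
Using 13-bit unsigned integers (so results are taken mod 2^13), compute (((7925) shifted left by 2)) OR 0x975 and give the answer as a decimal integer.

7925 = 1111011110101
→ shifted left by 2 (mod 2^13) → 1101111010100 = 7124
0x975 = 0100101110101
→ OR → 1101111110101 = 7157

7157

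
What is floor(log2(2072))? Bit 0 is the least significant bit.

11

2072 = 100000011000
The topmost 1 is at position 11 (since 2^11 = 2048 ≤ 2072 < 4096).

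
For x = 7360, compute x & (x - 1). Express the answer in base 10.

7296

x = 1110011000000 = 7360
x - 1 = 1110010111111
AND   = 1110010000000 = 7296
(x & (x - 1) clears the lowest set bit of x.)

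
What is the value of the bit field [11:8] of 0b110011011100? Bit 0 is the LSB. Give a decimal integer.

v = 110011011100
Shift right by 8: 1100
Mask low 4 bits: 1100 = 12

12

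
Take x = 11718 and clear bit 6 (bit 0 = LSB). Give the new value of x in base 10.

x = 010110111000110
bit 6 is currently 1; clear it via x & ~(1 << 6) = x & ~64
→ 010110110000110 = 11654

11654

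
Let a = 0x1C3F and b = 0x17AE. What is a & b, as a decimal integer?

0x1C3F = 1110000111111
0x17AE = 1011110101110
AND → 1010000101110 = 5166

5166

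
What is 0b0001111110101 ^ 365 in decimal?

664

a = 1111110101
365 = 0101101101
XOR → 1010011000 = 664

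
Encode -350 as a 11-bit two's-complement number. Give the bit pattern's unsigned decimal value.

1698

350 in 11 bits: 00101011110
Invert: 11010100001
Add 1:  11010100010 = 1698
(Check: 2^11 - 350 = 2048 - 350 = 1698.)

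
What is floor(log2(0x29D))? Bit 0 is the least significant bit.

0x29D = 1010011101
The topmost 1 is at position 9 (since 2^9 = 512 ≤ 669 < 1024).

9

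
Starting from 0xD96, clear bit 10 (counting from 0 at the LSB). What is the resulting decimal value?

2454

x = 110110010110
bit 10 is currently 1; clear it via x & ~(1 << 10) = x & ~1024
→ 100110010110 = 2454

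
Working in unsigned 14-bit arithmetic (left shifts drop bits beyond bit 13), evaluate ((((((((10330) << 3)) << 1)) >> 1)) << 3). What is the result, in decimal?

5760

10330 = 10100001011010
→ << 3 (mod 2^14) → 00001011010000 = 720
→ << 1 (mod 2^14) → 00010110100000 = 1440
→ >> 1 → 00001011010000 = 720
→ << 3 (mod 2^14) → 01011010000000 = 5760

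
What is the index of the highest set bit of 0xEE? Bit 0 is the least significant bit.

7

0xEE = 11101110
The topmost 1 is at position 7 (since 2^7 = 128 ≤ 238 < 256).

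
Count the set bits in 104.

104 = 1101000
Count the 1s: 1 + 1 + 1 = 3

3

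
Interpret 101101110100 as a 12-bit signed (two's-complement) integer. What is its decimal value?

pattern = 101101110100 (MSB is 1 ⇒ negative)
Invert: 010010001011, add 1 → 010010001100 = 1164, so the value is -1164.
(Equivalently: 2932 - 2^12 = 2932 - 4096 = -1164.)

-1164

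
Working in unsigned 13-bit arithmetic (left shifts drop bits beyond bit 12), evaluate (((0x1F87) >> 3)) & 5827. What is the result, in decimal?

704

0x1F87 = 1111110000111
→ >> 3 → 0001111110000 = 1008
5827 = 1011011000011
→ & → 0001011000000 = 704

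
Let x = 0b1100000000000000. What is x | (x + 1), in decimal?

x = 1100000000000000 = 49152
x + 1 = 1100000000000001
OR    = 1100000000000001 = 49153
(x | (x + 1) sets the lowest cleared bit.)

49153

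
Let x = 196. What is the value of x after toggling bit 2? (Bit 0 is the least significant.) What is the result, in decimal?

x = 11000100
bit 2 is currently 1; toggle it via x ^ (1 << 2) = x ^ 4
→ 11000000 = 192

192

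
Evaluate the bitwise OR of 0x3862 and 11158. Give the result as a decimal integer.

0x3862 = 11100001100010
11158 = 10101110010110
 OR → 11101111110110 = 15350

15350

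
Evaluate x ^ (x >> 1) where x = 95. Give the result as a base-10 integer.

112

x = 1011111 = 95
x>>1 = 0101111
XOR  = 1110000 = 112
(x ^ (x >> 1) gives the standard binary-reflected Gray code of x.)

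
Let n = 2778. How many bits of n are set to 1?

7

2778 = 101011011010
Count the 1s: 1 + 1 + 1 + 1 + 1 + 1 + 1 = 7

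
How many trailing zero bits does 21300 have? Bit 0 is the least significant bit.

2

21300 = 101001100110100
Trailing zeros: 2, so the lowest set bit is bit 2 (value 4).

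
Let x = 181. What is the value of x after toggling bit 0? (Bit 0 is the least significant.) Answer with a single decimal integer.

180

x = 0010110101
bit 0 is currently 1; toggle it via x ^ (1 << 0) = x ^ 1
→ 0010110100 = 180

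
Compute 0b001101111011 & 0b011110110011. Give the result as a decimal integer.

819

a = 01101111011
b = 11110110011
AND → 01100110011 = 819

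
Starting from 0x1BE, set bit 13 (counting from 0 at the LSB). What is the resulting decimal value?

x = 00000110111110
bit 13 is currently 0; set it via x | (1 << 13) = x | 8192
→ 10000110111110 = 8638

8638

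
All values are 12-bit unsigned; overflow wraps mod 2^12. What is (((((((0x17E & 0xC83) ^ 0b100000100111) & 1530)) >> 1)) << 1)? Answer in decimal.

32

0x17E = 000101111110
0xC83 = 110010000011
→ & → 000000000010 = 2
0b100000100111 = 100000100111
→ ^ → 100000100101 = 2085
1530 = 010111111010
→ & → 000000100000 = 32
→ >> 1 → 000000010000 = 16
→ << 1 (mod 2^12) → 000000100000 = 32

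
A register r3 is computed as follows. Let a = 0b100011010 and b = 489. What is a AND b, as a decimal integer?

264

a = 100011010
489 = 111101001
AND → 100001000 = 264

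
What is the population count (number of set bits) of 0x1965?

7

0x1965 = 1100101100101
Count the 1s: 1 + 1 + 1 + 1 + 1 + 1 + 1 = 7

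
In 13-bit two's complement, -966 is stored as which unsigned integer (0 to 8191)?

966 in 13 bits: 0001111000110
Invert: 1110000111001
Add 1:  1110000111010 = 7226
(Check: 2^13 - 966 = 8192 - 966 = 7226.)

7226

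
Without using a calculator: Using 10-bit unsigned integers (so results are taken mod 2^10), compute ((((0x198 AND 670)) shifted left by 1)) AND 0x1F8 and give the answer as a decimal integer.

0x198 = 0110011000
670 = 1010011110
→ AND → 0010011000 = 152
→ shifted left by 1 (mod 2^10) → 0100110000 = 304
0x1F8 = 0111111000
→ AND → 0100110000 = 304

304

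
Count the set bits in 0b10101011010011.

8

n = 10101011010011
Count the 1s: 1 + 1 + 1 + 1 + 1 + 1 + 1 + 1 = 8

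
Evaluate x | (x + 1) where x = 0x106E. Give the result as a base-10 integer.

4207

x = 1000001101110 = 4206
x + 1 = 1000001101111
OR    = 1000001101111 = 4207
(x | (x + 1) sets the lowest cleared bit.)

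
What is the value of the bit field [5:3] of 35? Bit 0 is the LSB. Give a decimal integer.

v = 000000100011
Shift right by 3: 000000100
Mask low 3 bits: 100 = 4

4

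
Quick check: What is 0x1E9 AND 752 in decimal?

224

0x1E9 = 0111101001
752 = 1011110000
AND → 0011100000 = 224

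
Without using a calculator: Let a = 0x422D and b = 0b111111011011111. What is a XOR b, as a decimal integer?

0x422D = 100001000101101
b = 111111011011111
XOR → 011110011110010 = 15602

15602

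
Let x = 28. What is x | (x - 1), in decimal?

x = 11100 = 28
x - 1 = 11011
OR    = 11111 = 31
(x | (x - 1) sets all bits below the lowest set bit.)

31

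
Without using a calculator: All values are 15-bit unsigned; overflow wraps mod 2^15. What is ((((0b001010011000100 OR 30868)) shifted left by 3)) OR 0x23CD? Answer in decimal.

0b001010011000100 = 001010011000100
30868 = 111100010010100
→ OR → 111110011010100 = 31956
→ shifted left by 3 (mod 2^15) → 110011010100000 = 26272
0x23CD = 010001111001101
→ OR → 110011111101101 = 26605

26605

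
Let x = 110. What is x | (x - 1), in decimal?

x = 1101110 = 110
x - 1 = 1101101
OR    = 1101111 = 111
(x | (x - 1) sets all bits below the lowest set bit.)

111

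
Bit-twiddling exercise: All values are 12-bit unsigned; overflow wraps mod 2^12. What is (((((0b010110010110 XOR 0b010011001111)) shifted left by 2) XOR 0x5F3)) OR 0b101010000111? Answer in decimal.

2711

0b010110010110 = 010110010110
0b010011001111 = 010011001111
→ XOR → 000101011001 = 345
→ shifted left by 2 (mod 2^12) → 010101100100 = 1380
0x5F3 = 010111110011
→ XOR → 000010010111 = 151
0b101010000111 = 101010000111
→ OR → 101010010111 = 2711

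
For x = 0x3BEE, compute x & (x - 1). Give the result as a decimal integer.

x = 11101111101110 = 15342
x - 1 = 11101111101101
AND   = 11101111101100 = 15340
(x & (x - 1) clears the lowest set bit of x.)

15340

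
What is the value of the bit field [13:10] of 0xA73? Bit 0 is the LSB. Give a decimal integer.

v = 00101001110011
Shift right by 10: 0010
Mask low 4 bits: 0010 = 2

2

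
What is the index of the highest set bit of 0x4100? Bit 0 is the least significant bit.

0x4100 = 100000100000000
The topmost 1 is at position 14 (since 2^14 = 16384 ≤ 16640 < 32768).

14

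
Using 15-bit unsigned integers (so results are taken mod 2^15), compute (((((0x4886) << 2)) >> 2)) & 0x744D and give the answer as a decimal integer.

0x4886 = 100100010000110
→ << 2 (mod 2^15) → 010001000011000 = 8728
→ >> 2 → 000100010000110 = 2182
0x744D = 111010001001101
→ & → 000000000000100 = 4

4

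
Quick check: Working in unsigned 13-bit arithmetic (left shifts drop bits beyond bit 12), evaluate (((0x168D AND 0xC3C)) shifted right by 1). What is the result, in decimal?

518

0x168D = 1011010001101
0xC3C = 0110000111100
→ AND → 0010000001100 = 1036
→ shifted right by 1 → 0001000000110 = 518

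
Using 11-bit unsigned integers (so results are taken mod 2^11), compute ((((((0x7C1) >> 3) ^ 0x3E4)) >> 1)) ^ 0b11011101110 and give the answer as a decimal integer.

1888

0x7C1 = 11111000001
→ >> 3 → 00011111000 = 248
0x3E4 = 01111100100
→ ^ → 01100011100 = 796
→ >> 1 → 00110001110 = 398
0b11011101110 = 11011101110
→ ^ → 11101100000 = 1888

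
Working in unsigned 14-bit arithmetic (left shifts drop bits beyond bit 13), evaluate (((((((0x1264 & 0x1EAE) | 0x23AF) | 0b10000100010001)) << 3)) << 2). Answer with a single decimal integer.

0x1264 = 01001001100100
0x1EAE = 01111010101110
→ & → 01001000100100 = 4644
0x23AF = 10001110101111
→ | → 11001110101111 = 13231
0b10000100010001 = 10000100010001
→ | → 11001110111111 = 13247
→ << 3 (mod 2^14) → 01110111111000 = 7672
→ << 2 (mod 2^14) → 11011111100000 = 14304

14304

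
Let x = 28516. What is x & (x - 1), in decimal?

28512

x = 110111101100100 = 28516
x - 1 = 110111101100011
AND   = 110111101100000 = 28512
(x & (x - 1) clears the lowest set bit of x.)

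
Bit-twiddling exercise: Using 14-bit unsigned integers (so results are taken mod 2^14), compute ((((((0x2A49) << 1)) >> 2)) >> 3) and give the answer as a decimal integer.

164

0x2A49 = 10101001001001
→ << 1 (mod 2^14) → 01010010010010 = 5266
→ >> 2 → 00010100100100 = 1316
→ >> 3 → 00000010100100 = 164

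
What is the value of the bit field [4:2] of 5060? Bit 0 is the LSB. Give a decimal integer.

v = 001001111000100
Shift right by 2: 0010011110001
Mask low 3 bits: 001 = 1

1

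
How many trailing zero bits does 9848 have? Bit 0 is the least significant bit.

3

9848 = 10011001111000
Trailing zeros: 3, so the lowest set bit is bit 3 (value 8).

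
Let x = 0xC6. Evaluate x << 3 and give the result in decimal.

0xC6 = 00011000110
shift left by 3 → 11000110000 = 1584
(equivalently, 198 × 2^3 = 198 × 8)

1584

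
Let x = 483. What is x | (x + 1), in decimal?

487

x = 111100011 = 483
x + 1 = 111100100
OR    = 111100111 = 487
(x | (x + 1) sets the lowest cleared bit.)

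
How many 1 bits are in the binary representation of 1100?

4

1100 = 10001001100
Count the 1s: 1 + 1 + 1 + 1 = 4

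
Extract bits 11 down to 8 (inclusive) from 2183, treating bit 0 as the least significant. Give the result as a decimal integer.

8

v = 100010000111
Shift right by 8: 1000
Mask low 4 bits: 1000 = 8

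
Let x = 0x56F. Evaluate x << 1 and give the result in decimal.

0x56F = 010101101111
shift left by 1 → 101011011110 = 2782
(equivalently, 1391 × 2^1 = 1391 × 2)

2782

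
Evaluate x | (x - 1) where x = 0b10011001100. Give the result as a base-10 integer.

x = 10011001100 = 1228
x - 1 = 10011001011
OR    = 10011001111 = 1231
(x | (x - 1) sets all bits below the lowest set bit.)

1231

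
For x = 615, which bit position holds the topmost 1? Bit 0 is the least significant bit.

9

615 = 1001100111
The topmost 1 is at position 9 (since 2^9 = 512 ≤ 615 < 1024).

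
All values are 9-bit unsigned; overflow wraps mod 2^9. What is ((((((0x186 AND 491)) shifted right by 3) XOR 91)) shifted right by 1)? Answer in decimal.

0x186 = 110000110
491 = 111101011
→ AND → 110000010 = 386
→ shifted right by 3 → 000110000 = 48
91 = 001011011
→ XOR → 001101011 = 107
→ shifted right by 1 → 000110101 = 53

53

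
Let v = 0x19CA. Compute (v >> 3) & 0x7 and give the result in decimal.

1

v = 01100111001010
Shift right by 3: 01100111001
Mask low 3 bits: 001 = 1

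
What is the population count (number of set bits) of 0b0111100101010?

7

n = 111100101010
Count the 1s: 1 + 1 + 1 + 1 + 1 + 1 + 1 = 7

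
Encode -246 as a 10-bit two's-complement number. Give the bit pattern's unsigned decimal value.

246 in 10 bits: 0011110110
Invert: 1100001001
Add 1:  1100001010 = 778
(Check: 2^10 - 246 = 1024 - 246 = 778.)

778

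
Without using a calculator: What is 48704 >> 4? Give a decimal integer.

3044

48704 = 1011111001000000
shift right by 4 → 0000101111100100 = 3044
(equivalently, floor(48704 / 16))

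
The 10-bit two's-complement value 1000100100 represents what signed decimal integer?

-476

pattern = 1000100100 (MSB is 1 ⇒ negative)
Invert: 0111011011, add 1 → 0111011100 = 476, so the value is -476.
(Equivalently: 548 - 2^10 = 548 - 1024 = -476.)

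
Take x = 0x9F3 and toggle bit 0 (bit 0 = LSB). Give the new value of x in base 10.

x = 0100111110011
bit 0 is currently 1; toggle it via x ^ (1 << 0) = x ^ 1
→ 0100111110010 = 2546

2546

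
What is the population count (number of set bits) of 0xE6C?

7

0xE6C = 111001101100
Count the 1s: 1 + 1 + 1 + 1 + 1 + 1 + 1 = 7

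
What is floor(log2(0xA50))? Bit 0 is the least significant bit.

0xA50 = 101001010000
The topmost 1 is at position 11 (since 2^11 = 2048 ≤ 2640 < 4096).

11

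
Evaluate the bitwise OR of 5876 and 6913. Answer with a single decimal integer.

5876 = 1011011110100
6913 = 1101100000001
 OR → 1111111110101 = 8181

8181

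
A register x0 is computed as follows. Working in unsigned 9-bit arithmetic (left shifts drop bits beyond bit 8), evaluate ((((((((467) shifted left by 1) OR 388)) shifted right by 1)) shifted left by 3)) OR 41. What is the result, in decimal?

185

467 = 111010011
→ shifted left by 1 (mod 2^9) → 110100110 = 422
388 = 110000100
→ OR → 110100110 = 422
→ shifted right by 1 → 011010011 = 211
→ shifted left by 3 (mod 2^9) → 010011000 = 152
41 = 000101001
→ OR → 010111001 = 185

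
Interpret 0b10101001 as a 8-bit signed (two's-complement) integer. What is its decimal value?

pattern = 10101001 (MSB is 1 ⇒ negative)
Invert: 01010110, add 1 → 01010111 = 87, so the value is -87.
(Equivalently: 169 - 2^8 = 169 - 256 = -87.)

-87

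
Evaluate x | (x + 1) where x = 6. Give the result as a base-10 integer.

7

x = 110 = 6
x + 1 = 111
OR    = 111 = 7
(x | (x + 1) sets the lowest cleared bit.)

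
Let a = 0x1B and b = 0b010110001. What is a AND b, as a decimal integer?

17

0x1B = 00011011
b = 10110001
AND → 00010001 = 17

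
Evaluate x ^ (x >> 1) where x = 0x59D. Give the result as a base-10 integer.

x = 10110011101 = 1437
x>>1 = 01011001110
XOR  = 11101010011 = 1875
(x ^ (x >> 1) gives the standard binary-reflected Gray code of x.)

1875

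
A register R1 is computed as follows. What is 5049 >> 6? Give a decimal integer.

5049 = 1001110111001
shift right by 6 → 0000001001110 = 78
(equivalently, floor(5049 / 64))

78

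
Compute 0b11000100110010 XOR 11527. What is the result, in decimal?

7221

a = 11000100110010
11527 = 10110100000111
XOR → 01110000110101 = 7221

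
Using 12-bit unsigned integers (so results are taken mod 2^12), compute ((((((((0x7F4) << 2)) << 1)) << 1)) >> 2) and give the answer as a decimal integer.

976

0x7F4 = 011111110100
→ << 2 (mod 2^12) → 111111010000 = 4048
→ << 1 (mod 2^12) → 111110100000 = 4000
→ << 1 (mod 2^12) → 111101000000 = 3904
→ >> 2 → 001111010000 = 976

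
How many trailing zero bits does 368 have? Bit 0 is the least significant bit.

368 = 101110000
Trailing zeros: 4, so the lowest set bit is bit 4 (value 16).

4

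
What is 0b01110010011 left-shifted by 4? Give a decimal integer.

14640

x = 00001110010011
shift left by 4 → 11100100110000 = 14640
(equivalently, 915 × 2^4 = 915 × 16)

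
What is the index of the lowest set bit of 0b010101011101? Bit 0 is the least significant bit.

0

0b010101011101 = 10101011101
Trailing zeros: 0, so the lowest set bit is bit 0 (value 1).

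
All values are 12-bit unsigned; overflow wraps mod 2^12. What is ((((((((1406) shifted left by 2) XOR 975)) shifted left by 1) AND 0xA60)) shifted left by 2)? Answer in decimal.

1406 = 010101111110
→ shifted left by 2 (mod 2^12) → 010111111000 = 1528
975 = 001111001111
→ XOR → 011000110111 = 1591
→ shifted left by 1 (mod 2^12) → 110001101110 = 3182
0xA60 = 101001100000
→ AND → 100001100000 = 2144
→ shifted left by 2 (mod 2^12) → 000110000000 = 384

384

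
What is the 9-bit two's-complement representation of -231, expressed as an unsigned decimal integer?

281

231 in 9 bits: 011100111
Invert: 100011000
Add 1:  100011001 = 281
(Check: 2^9 - 231 = 512 - 231 = 281.)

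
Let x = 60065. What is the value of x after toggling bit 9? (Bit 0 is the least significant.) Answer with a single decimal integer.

59553

x = 1110101010100001
bit 9 is currently 1; toggle it via x ^ (1 << 9) = x ^ 512
→ 1110100010100001 = 59553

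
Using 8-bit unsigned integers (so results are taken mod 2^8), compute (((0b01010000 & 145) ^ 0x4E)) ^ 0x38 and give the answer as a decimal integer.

0b01010000 = 01010000
145 = 10010001
→ & → 00010000 = 16
0x4E = 01001110
→ ^ → 01011110 = 94
0x38 = 00111000
→ ^ → 01100110 = 102

102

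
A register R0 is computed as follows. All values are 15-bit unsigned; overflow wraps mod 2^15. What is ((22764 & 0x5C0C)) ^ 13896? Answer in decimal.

22764 = 101100011101100
0x5C0C = 101110000001100
→ & → 101100000001100 = 22540
13896 = 011011001001000
→ ^ → 110111001000100 = 28228

28228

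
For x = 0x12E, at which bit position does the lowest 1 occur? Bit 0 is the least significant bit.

0x12E = 100101110
Trailing zeros: 1, so the lowest set bit is bit 1 (value 2).

1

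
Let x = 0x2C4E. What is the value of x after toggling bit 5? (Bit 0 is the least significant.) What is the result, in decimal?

11374

x = 10110001001110
bit 5 is currently 0; toggle it via x ^ (1 << 5) = x ^ 32
→ 10110001101110 = 11374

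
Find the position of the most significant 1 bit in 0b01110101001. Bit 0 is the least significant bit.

9

0b01110101001 = 1110101001
The topmost 1 is at position 9 (since 2^9 = 512 ≤ 937 < 1024).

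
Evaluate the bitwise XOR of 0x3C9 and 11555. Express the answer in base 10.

0x3C9 = 00001111001001
11555 = 10110100100011
XOR → 10111011101010 = 12010

12010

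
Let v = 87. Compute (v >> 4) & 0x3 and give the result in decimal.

1

v = 01010111
Shift right by 4: 0101
Mask low 2 bits: 01 = 1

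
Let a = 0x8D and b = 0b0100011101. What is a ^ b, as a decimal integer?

400

0x8D = 010001101
b = 100011101
XOR → 110010000 = 400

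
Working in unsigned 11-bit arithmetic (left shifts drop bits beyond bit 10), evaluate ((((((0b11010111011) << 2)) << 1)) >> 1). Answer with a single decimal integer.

0b11010111011 = 11010111011
→ << 2 (mod 2^11) → 01011101100 = 748
→ << 1 (mod 2^11) → 10111011000 = 1496
→ >> 1 → 01011101100 = 748

748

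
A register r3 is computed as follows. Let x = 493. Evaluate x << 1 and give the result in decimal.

986

493 = 0111101101
shift left by 1 → 1111011010 = 986
(equivalently, 493 × 2^1 = 493 × 2)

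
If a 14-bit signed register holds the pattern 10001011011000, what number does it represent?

-7464

pattern = 10001011011000 (MSB is 1 ⇒ negative)
Invert: 01110100100111, add 1 → 01110100101000 = 7464, so the value is -7464.
(Equivalently: 8920 - 2^14 = 8920 - 16384 = -7464.)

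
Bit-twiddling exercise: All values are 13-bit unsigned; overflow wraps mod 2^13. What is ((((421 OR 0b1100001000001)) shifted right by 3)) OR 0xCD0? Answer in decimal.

421 = 0000110100101
0b1100001000001 = 1100001000001
→ OR → 1100111100101 = 6629
→ shifted right by 3 → 0001100111100 = 828
0xCD0 = 0110011010000
→ OR → 0111111111100 = 4092

4092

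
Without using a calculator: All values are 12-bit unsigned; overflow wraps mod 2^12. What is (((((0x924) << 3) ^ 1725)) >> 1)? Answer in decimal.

1998

0x924 = 100100100100
→ << 3 (mod 2^12) → 100100100000 = 2336
1725 = 011010111101
→ ^ → 111110011101 = 3997
→ >> 1 → 011111001110 = 1998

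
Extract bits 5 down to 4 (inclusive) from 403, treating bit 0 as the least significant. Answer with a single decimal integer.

v = 000110010011
Shift right by 4: 00011001
Mask low 2 bits: 01 = 1

1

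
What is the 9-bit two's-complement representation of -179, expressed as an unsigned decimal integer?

333

179 in 9 bits: 010110011
Invert: 101001100
Add 1:  101001101 = 333
(Check: 2^9 - 179 = 512 - 179 = 333.)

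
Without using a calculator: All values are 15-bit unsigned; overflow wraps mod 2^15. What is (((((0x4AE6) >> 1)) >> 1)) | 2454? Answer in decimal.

7103

0x4AE6 = 100101011100110
→ >> 1 → 010010101110011 = 9587
→ >> 1 → 001001010111001 = 4793
2454 = 000100110010110
→ | → 001101110111111 = 7103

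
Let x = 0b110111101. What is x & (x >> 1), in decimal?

x = 110111101 = 445
x>>1 = 011011110
AND  = 010011100 = 156
(x & (x >> 1) has a 1 wherever x has two consecutive 1 bits.)

156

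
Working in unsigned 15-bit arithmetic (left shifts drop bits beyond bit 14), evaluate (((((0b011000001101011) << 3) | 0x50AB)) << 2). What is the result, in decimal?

20460

0b011000001101011 = 011000001101011
→ << 3 (mod 2^15) → 000001101011000 = 856
0x50AB = 101000010101011
→ | → 101001111111011 = 21499
→ << 2 (mod 2^15) → 100111111101100 = 20460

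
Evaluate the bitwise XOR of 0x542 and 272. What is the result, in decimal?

1106

0x542 = 10101000010
272 = 00100010000
XOR → 10001010010 = 1106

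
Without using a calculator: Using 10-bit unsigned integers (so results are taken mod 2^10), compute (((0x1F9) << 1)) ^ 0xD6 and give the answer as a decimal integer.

804

0x1F9 = 0111111001
→ << 1 (mod 2^10) → 1111110010 = 1010
0xD6 = 0011010110
→ ^ → 1100100100 = 804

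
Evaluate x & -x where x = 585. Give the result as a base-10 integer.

x = 1001001001 = 585
-x (two's complement) = …0110110111
AND   = 0000000001 = 1
(x & -x isolates the lowest set bit of x.)

1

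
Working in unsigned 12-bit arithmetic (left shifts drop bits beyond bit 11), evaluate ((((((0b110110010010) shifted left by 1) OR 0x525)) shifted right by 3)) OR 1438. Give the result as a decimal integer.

0b110110010010 = 110110010010
→ shifted left by 1 (mod 2^12) → 101100100100 = 2852
0x525 = 010100100101
→ OR → 111100100101 = 3877
→ shifted right by 3 → 000111100100 = 484
1438 = 010110011110
→ OR → 010111111110 = 1534

1534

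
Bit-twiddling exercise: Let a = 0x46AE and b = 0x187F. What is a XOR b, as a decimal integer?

0x46AE = 100011010101110
0x187F = 001100001111111
XOR → 101111011010001 = 24273

24273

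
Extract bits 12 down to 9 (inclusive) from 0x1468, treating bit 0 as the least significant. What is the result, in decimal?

v = 1010001101000
Shift right by 9: 1010
Mask low 4 bits: 1010 = 10

10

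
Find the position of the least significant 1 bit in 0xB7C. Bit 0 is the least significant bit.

0xB7C = 101101111100
Trailing zeros: 2, so the lowest set bit is bit 2 (value 4).

2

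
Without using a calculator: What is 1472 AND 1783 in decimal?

1472 = 10111000000
1783 = 11011110111
AND → 10011000000 = 1216

1216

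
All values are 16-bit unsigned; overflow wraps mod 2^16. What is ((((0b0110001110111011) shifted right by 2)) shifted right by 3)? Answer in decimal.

0b0110001110111011 = 0110001110111011
→ shifted right by 2 → 0001100011101110 = 6382
→ shifted right by 3 → 0000001100011101 = 797

797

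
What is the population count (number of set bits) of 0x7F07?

0x7F07 = 111111100000111
Count the 1s: 1 + 1 + 1 + 1 + 1 + 1 + 1 + 1 + 1 + 1 = 10

10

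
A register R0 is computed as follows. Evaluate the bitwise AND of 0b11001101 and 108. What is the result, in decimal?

a = 11001101
108 = 01101100
AND → 01001100 = 76

76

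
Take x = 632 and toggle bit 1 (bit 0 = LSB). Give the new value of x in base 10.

634

x = 001001111000
bit 1 is currently 0; toggle it via x ^ (1 << 1) = x ^ 2
→ 001001111010 = 634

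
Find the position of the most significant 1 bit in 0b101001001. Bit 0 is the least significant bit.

0b101001001 = 101001001
The topmost 1 is at position 8 (since 2^8 = 256 ≤ 329 < 512).

8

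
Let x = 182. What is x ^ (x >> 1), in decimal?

x = 10110110 = 182
x>>1 = 01011011
XOR  = 11101101 = 237
(x ^ (x >> 1) gives the standard binary-reflected Gray code of x.)

237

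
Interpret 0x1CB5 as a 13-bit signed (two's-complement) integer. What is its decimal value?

pattern = 1110010110101 (MSB is 1 ⇒ negative)
Invert: 0001101001010, add 1 → 0001101001011 = 843, so the value is -843.
(Equivalently: 7349 - 2^13 = 7349 - 8192 = -843.)

-843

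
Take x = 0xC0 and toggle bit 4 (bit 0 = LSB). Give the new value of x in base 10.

x = 0011000000
bit 4 is currently 0; toggle it via x ^ (1 << 4) = x ^ 16
→ 0011010000 = 208

208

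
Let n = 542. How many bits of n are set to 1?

542 = 1000011110
Count the 1s: 1 + 1 + 1 + 1 + 1 = 5

5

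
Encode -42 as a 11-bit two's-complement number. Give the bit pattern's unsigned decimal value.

42 in 11 bits: 00000101010
Invert: 11111010101
Add 1:  11111010110 = 2006
(Check: 2^11 - 42 = 2048 - 42 = 2006.)

2006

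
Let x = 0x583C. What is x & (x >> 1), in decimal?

2076

x = 101100000111100 = 22588
x>>1 = 010110000011110
AND  = 000100000011100 = 2076
(x & (x >> 1) has a 1 wherever x has two consecutive 1 bits.)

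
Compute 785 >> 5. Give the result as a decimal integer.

24

785 = 1100010001
shift right by 5 → 0000011000 = 24
(equivalently, floor(785 / 32))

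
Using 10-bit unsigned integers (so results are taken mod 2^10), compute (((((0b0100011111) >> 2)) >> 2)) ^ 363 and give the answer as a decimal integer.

0b0100011111 = 0100011111
→ >> 2 → 0001000111 = 71
→ >> 2 → 0000010001 = 17
363 = 0101101011
→ ^ → 0101111010 = 378

378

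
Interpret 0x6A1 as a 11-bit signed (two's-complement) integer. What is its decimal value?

pattern = 11010100001 (MSB is 1 ⇒ negative)
Invert: 00101011110, add 1 → 00101011111 = 351, so the value is -351.
(Equivalently: 1697 - 2^11 = 1697 - 2048 = -351.)

-351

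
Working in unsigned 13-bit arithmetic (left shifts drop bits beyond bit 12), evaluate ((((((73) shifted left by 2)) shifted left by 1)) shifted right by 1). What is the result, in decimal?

73 = 0000001001001
→ shifted left by 2 (mod 2^13) → 0000100100100 = 292
→ shifted left by 1 (mod 2^13) → 0001001001000 = 584
→ shifted right by 1 → 0000100100100 = 292

292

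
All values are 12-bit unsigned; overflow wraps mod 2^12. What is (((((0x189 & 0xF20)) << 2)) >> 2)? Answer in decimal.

0x189 = 000110001001
0xF20 = 111100100000
→ & → 000100000000 = 256
→ << 2 (mod 2^12) → 010000000000 = 1024
→ >> 2 → 000100000000 = 256

256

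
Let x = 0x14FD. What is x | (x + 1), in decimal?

x = 1010011111101 = 5373
x + 1 = 1010011111110
OR    = 1010011111111 = 5375
(x | (x + 1) sets the lowest cleared bit.)

5375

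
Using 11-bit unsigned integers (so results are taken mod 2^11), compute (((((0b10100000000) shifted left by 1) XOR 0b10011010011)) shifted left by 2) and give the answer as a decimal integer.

844

0b10100000000 = 10100000000
→ shifted left by 1 (mod 2^11) → 01000000000 = 512
0b10011010011 = 10011010011
→ XOR → 11011010011 = 1747
→ shifted left by 2 (mod 2^11) → 01101001100 = 844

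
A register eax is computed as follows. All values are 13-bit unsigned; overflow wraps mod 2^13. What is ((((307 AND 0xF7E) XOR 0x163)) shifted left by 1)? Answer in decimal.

307 = 0000100110011
0xF7E = 0111101111110
→ AND → 0000100110010 = 306
0x163 = 0000101100011
→ XOR → 0000001010001 = 81
→ shifted left by 1 (mod 2^13) → 0000010100010 = 162

162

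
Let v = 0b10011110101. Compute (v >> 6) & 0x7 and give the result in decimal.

v = 10011110101
Shift right by 6: 10011
Mask low 3 bits: 011 = 3

3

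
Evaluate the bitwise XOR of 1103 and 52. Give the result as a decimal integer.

1147

1103 = 10001001111
52 = 00000110100
XOR → 10001111011 = 1147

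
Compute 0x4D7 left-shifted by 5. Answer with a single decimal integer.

39648

0x4D7 = 0000010011010111
shift left by 5 → 1001101011100000 = 39648
(equivalently, 1239 × 2^5 = 1239 × 32)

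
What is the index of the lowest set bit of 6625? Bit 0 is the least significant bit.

6625 = 1100111100001
Trailing zeros: 0, so the lowest set bit is bit 0 (value 1).

0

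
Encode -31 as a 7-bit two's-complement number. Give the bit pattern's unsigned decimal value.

31 in 7 bits: 0011111
Invert: 1100000
Add 1:  1100001 = 97
(Check: 2^7 - 31 = 128 - 31 = 97.)

97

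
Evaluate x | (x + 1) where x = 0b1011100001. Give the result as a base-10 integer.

x = 1011100001 = 737
x + 1 = 1011100010
OR    = 1011100011 = 739
(x | (x + 1) sets the lowest cleared bit.)

739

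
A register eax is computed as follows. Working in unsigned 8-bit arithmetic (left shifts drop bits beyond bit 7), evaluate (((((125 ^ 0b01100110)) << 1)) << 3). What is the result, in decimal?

176

125 = 01111101
0b01100110 = 01100110
→ ^ → 00011011 = 27
→ << 1 (mod 2^8) → 00110110 = 54
→ << 3 (mod 2^8) → 10110000 = 176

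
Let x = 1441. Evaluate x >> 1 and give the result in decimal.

720

1441 = 10110100001
shift right by 1 → 01011010000 = 720
(equivalently, floor(1441 / 2))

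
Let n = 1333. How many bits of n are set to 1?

1333 = 10100110101
Count the 1s: 1 + 1 + 1 + 1 + 1 + 1 = 6

6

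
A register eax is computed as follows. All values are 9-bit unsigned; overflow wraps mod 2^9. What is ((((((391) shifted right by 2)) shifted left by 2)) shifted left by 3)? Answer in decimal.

32

391 = 110000111
→ shifted right by 2 → 001100001 = 97
→ shifted left by 2 (mod 2^9) → 110000100 = 388
→ shifted left by 3 (mod 2^9) → 000100000 = 32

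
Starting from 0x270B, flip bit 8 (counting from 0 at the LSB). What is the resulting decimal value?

9739

x = 10011100001011
bit 8 is currently 1; toggle it via x ^ (1 << 8) = x ^ 256
→ 10011000001011 = 9739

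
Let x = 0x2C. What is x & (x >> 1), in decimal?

x = 101100 = 44
x>>1 = 010110
AND  = 000100 = 4
(x & (x >> 1) has a 1 wherever x has two consecutive 1 bits.)

4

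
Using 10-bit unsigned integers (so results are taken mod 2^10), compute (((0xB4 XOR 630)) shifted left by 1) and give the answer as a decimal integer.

0xB4 = 0010110100
630 = 1001110110
→ XOR → 1011000010 = 706
→ shifted left by 1 (mod 2^10) → 0110000100 = 388

388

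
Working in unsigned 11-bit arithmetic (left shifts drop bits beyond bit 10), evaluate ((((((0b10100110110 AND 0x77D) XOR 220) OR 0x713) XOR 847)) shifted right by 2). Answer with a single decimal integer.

301

0b10100110110 = 10100110110
0x77D = 11101111101
→ AND → 10100110100 = 1332
220 = 00011011100
→ XOR → 10111101000 = 1512
0x713 = 11100010011
→ OR → 11111111011 = 2043
847 = 01101001111
→ XOR → 10010110100 = 1204
→ shifted right by 2 → 00100101101 = 301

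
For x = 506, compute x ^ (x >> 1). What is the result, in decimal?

x = 111111010 = 506
x>>1 = 011111101
XOR  = 100000111 = 263
(x ^ (x >> 1) gives the standard binary-reflected Gray code of x.)

263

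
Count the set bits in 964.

964 = 1111000100
Count the 1s: 1 + 1 + 1 + 1 + 1 = 5

5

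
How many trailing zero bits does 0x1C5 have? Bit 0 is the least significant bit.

0

0x1C5 = 111000101
Trailing zeros: 0, so the lowest set bit is bit 0 (value 1).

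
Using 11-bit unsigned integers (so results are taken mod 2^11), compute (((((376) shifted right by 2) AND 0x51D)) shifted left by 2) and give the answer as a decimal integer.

376 = 00101111000
→ shifted right by 2 → 00001011110 = 94
0x51D = 10100011101
→ AND → 00000011100 = 28
→ shifted left by 2 (mod 2^11) → 00001110000 = 112

112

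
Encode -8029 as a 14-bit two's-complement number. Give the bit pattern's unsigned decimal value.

8355

8029 in 14 bits: 01111101011101
Invert: 10000010100010
Add 1:  10000010100011 = 8355
(Check: 2^14 - 8029 = 16384 - 8029 = 8355.)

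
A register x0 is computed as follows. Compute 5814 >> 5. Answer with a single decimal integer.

5814 = 1011010110110
shift right by 5 → 0000010110101 = 181
(equivalently, floor(5814 / 32))

181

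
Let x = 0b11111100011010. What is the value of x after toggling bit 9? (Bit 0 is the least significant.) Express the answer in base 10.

x = 11111100011010
bit 9 is currently 1; toggle it via x ^ (1 << 9) = x ^ 512
→ 11110100011010 = 15642

15642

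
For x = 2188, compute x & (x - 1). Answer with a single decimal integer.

x = 100010001100 = 2188
x - 1 = 100010001011
AND   = 100010001000 = 2184
(x & (x - 1) clears the lowest set bit of x.)

2184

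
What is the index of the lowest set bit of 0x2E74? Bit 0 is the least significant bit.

2

0x2E74 = 10111001110100
Trailing zeros: 2, so the lowest set bit is bit 2 (value 4).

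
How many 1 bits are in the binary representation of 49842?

7

49842 = 1100001010110010
Count the 1s: 1 + 1 + 1 + 1 + 1 + 1 + 1 = 7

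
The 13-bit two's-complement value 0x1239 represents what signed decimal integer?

-3527

pattern = 1001000111001 (MSB is 1 ⇒ negative)
Invert: 0110111000110, add 1 → 0110111000111 = 3527, so the value is -3527.
(Equivalently: 4665 - 2^13 = 4665 - 8192 = -3527.)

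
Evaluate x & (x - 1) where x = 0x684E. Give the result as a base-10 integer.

26700

x = 110100001001110 = 26702
x - 1 = 110100001001101
AND   = 110100001001100 = 26700
(x & (x - 1) clears the lowest set bit of x.)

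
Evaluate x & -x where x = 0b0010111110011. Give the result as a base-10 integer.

1

x = 10111110011 = 1523
-x (two's complement) = …01000001101
AND   = 00000000001 = 1
(x & -x isolates the lowest set bit of x.)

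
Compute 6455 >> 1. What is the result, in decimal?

3227

6455 = 1100100110111
shift right by 1 → 0110010011011 = 3227
(equivalently, floor(6455 / 2))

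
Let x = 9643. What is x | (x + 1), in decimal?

x = 10010110101011 = 9643
x + 1 = 10010110101100
OR    = 10010110101111 = 9647
(x | (x + 1) sets the lowest cleared bit.)

9647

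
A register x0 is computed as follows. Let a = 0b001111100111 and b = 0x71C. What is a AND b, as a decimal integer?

a = 01111100111
0x71C = 11100011100
AND → 01100000100 = 772

772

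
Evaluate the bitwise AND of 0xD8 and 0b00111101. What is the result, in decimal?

24

0xD8 = 11011000
b = 00111101
AND → 00011000 = 24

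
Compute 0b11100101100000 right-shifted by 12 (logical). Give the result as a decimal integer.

3

x = 11100101100000
shift right by 12 → 00000000000011 = 3
(equivalently, floor(14688 / 4096))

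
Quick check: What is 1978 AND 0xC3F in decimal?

1978 = 011110111010
0xC3F = 110000111111
AND → 010000111010 = 1082

1082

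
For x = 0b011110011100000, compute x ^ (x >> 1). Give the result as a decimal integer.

x = 11110011100000 = 15584
x>>1 = 01111001110000
XOR  = 10001010010000 = 8848
(x ^ (x >> 1) gives the standard binary-reflected Gray code of x.)

8848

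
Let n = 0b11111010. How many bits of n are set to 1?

n = 11111010
Count the 1s: 1 + 1 + 1 + 1 + 1 + 1 = 6

6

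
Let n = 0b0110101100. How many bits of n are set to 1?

n = 110101100
Count the 1s: 1 + 1 + 1 + 1 + 1 = 5

5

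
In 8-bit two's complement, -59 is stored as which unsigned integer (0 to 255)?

197

59 in 8 bits: 00111011
Invert: 11000100
Add 1:  11000101 = 197
(Check: 2^8 - 59 = 256 - 59 = 197.)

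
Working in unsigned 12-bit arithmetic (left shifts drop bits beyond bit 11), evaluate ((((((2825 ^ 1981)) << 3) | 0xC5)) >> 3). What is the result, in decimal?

188

2825 = 101100001001
1981 = 011110111101
→ ^ → 110010110100 = 3252
→ << 3 (mod 2^12) → 010110100000 = 1440
0xC5 = 000011000101
→ | → 010111100101 = 1509
→ >> 3 → 000010111100 = 188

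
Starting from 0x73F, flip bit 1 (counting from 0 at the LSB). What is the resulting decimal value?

1853

x = 11100111111
bit 1 is currently 1; toggle it via x ^ (1 << 1) = x ^ 2
→ 11100111101 = 1853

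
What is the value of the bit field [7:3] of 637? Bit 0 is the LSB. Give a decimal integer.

15

v = 01001111101
Shift right by 3: 01001111
Mask low 5 bits: 01111 = 15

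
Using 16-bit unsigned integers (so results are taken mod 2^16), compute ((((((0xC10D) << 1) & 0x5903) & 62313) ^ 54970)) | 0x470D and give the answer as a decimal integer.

55231

0xC10D = 1100000100001101
→ << 1 (mod 2^16) → 1000001000011010 = 33306
0x5903 = 0101100100000011
→ & → 0000000000000010 = 2
62313 = 1111001101101001
→ & → 0000000000000000 = 0
54970 = 1101011010111010
→ ^ → 1101011010111010 = 54970
0x470D = 0100011100001101
→ | → 1101011110111111 = 55231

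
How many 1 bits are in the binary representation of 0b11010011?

n = 11010011
Count the 1s: 1 + 1 + 1 + 1 + 1 = 5

5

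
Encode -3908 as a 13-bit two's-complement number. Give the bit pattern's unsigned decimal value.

3908 in 13 bits: 0111101000100
Invert: 1000010111011
Add 1:  1000010111100 = 4284
(Check: 2^13 - 3908 = 8192 - 3908 = 4284.)

4284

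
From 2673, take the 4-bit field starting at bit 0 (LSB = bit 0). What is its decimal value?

v = 101001110001
Shift right by 0: 101001110001
Mask low 4 bits: 0001 = 1

1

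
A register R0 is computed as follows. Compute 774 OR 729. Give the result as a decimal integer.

774 = 1100000110
729 = 1011011001
 OR → 1111011111 = 991

991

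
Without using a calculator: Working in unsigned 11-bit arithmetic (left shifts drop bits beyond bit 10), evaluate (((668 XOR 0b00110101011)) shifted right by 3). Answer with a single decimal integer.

668 = 01010011100
0b00110101011 = 00110101011
→ XOR → 01100110111 = 823
→ shifted right by 3 → 00001100110 = 102

102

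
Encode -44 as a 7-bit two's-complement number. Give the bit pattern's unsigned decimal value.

84

44 in 7 bits: 0101100
Invert: 1010011
Add 1:  1010100 = 84
(Check: 2^7 - 44 = 128 - 44 = 84.)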